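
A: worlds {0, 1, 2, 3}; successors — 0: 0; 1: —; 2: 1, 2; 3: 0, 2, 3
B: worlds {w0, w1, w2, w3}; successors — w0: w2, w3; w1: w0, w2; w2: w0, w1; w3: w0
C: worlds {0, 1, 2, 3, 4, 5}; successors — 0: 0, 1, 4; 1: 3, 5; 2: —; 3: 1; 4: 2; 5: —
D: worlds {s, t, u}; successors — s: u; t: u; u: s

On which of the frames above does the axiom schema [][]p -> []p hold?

This is the axiom for density; its first-order frame correspondent is forall x forall y (Rxy -> exists z (Rxz & Rzy)).
A: holds.
B: fails — Rw3w0 but no z with Rw3z and Rzw0.
C: fails — R31 but no z with R3z and Rz1.
D: fails — Rsu but no z with Rsz and Rzu.
Valid on: A.

A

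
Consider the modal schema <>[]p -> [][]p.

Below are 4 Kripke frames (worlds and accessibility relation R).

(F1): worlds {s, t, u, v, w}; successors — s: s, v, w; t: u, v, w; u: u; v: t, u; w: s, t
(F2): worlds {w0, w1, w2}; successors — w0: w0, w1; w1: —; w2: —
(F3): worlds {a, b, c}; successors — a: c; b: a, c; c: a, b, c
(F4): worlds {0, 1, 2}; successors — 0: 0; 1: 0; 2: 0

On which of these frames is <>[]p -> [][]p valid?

This is the axiom for a generalized confluence (Geach) condition; its first-order frame correspondent is forall x forall y forall z ((xRy & x R^2 z) -> exists w (yRw & z = w)).
(F1): fails — sRs, sR²t but no w* with sRw* and t=w*.
(F2): fails — w0Rw1, w0R²w0 but no w with w1Rw and w0=w.
(F3): fails — bRa, bR²a but no w with aRw and a=w.
(F4): holds.
Valid on: (F4).

(F4)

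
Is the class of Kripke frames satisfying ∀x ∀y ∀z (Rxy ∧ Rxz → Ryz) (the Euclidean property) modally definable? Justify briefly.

The condition is the Euclidean property. A defining modal formula is ◇r → □◇r.

Definable; ◇r → □◇r defines it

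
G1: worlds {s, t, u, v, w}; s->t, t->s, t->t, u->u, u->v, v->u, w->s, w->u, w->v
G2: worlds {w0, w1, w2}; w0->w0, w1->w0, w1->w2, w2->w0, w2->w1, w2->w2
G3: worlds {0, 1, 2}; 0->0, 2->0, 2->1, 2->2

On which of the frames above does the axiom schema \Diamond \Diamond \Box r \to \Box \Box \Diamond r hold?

The schema corresponds to a generalized confluence (Geach) condition: \forall x \forall y \forall z ((x R^2 y \wedge x R^2 z) \to \exists w (yRw \wedge zRw)).
G1: fails — wR²t, wR²u but no w* with tRw* and uRw*.
G2: condition met.
G3: fails — 2R²0, 2R²1 but no w with 0Rw and 1Rw.
Valid on: G2.

G2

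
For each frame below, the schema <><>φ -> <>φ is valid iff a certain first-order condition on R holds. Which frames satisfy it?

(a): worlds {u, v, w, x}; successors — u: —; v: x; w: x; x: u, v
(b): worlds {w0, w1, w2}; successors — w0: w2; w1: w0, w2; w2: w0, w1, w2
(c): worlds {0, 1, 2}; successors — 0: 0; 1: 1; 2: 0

Frame correspondent (Sahlqvist): forall x forall y forall z (Rxy & Ryz -> Rxz) — i.e. transitivity.
(a): fails — Rvx and Rxu but not Rvu.
(b): fails — Rw1w2 and Rw2w1 but not Rw1w1.
(c): condition met.

(c)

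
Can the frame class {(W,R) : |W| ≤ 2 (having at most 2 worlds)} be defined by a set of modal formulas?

Any modally definable frame class is closed under disjoint unions.
Any modal formula valid on each of 3 disjoint one-world frames is valid on their disjoint union (validity is preserved under disjoint unions). Each one-world frame has |W|=1≤2, but the union has |W|=3.
So the class is not modally definable.

No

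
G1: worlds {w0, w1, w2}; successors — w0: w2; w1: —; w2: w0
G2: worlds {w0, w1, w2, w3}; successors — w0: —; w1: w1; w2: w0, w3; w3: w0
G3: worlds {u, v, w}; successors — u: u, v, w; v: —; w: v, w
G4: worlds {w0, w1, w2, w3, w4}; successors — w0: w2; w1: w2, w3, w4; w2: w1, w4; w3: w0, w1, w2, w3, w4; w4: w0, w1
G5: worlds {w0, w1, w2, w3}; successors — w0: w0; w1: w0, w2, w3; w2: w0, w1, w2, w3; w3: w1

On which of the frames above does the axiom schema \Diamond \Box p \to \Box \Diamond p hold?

Frame correspondent (Sahlqvist): \forall x \forall y \forall z (Rxy \wedge Rxz \to \exists w (Ryw \wedge Rzw)) — i.e. convergence.
G1: condition met.
G2: fails — Rw2w0 and Rw2w0 but w0 and w0 have no common successor.
G3: fails — Ruv and Ruv but v and v have no common successor.
G4: fails — Rw2w4 and Rw2w1 but w4 and w1 have no common successor.
G5: fails — Rw1w0 and Rw1w3 but w0 and w3 have no common successor.
Valid on: G1.

G1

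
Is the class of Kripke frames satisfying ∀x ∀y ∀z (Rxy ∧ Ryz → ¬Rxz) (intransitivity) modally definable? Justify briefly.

Not modally definable

Any modally definable frame class is closed under surjective bounded morphisms.
The 7-cycle (worlds s,t,u,v,w,x,y with s→t→u→v→w→x→y→s) is intransitive. Mapping every world to a single reflexive point • is a surjective bounded morphism; the reflexive point is not intransitive (R••∧R•• but R••).
So the class is not modally definable.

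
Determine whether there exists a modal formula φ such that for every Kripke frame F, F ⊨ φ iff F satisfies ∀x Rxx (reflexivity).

Definable; □q → q defines it

The condition is reflexivity. A defining modal formula is □q → q.
Suppose □q→q is valid. At any x set V(q)={w : Rxw}. Then □q holds at x, so q holds at x, i.e. Rxx.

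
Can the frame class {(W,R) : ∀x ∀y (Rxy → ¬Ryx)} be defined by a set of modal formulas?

Not definable by any modal formula

Any modally definable frame class is closed under surjective bounded morphisms.
The 4-cycle (worlds s,t,u,v with s→t→u→v→s) is asymmetric. Mapping every world to a single reflexive point • is a surjective bounded morphism, and the reflexive point is not asymmetric (R•• but asymmetry requires ¬R••).
So no modal formula (or set of formulas) defines exactly the asymmetric frames.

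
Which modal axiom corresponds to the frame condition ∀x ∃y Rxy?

□s → ◇s

A defining formula is □s → ◇s (the D axiom).
Suppose □s→◇s is valid. At any x set V(s)=W. Then □s at x, so ◇s at x, so x has a successor.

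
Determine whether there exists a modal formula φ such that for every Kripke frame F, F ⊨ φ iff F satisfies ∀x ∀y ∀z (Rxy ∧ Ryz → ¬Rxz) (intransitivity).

If a class were modally definable it would be closed under surjective bounded morphisms (Goldblatt–Thomason).
The 5-cycle (worlds 0,1,2,3,4 with 0→1→2→3→4→0) is intransitive. Mapping every world to a single reflexive point • is a surjective bounded morphism; the reflexive point is not intransitive (R••∧R•• but R••).
So no modal formula (or set of formulas) defines exactly the intransitive frames.

Not definable by any modal formula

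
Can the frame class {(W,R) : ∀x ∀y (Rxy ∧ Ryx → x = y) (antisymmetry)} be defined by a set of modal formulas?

Any modally definable frame class is closed under surjective bounded morphisms.
The 6-cycle (worlds 0,1,2,3,4,5 with 0→1→2→3→4→5→0) is antisymmetric. Sending even-indexed worlds to s and odd-indexed worlds to t is a surjective bounded morphism onto the two-world frame with s↔t, which is not antisymmetric.
So no modal formula (or set of formulas) defines exactly the antisymmetric frames.

Not modally definable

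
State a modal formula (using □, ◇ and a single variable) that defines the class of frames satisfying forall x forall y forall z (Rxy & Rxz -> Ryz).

The condition is the Euclidean property. The 5 schema ◇q → □◇q defines it.

◇q → □◇q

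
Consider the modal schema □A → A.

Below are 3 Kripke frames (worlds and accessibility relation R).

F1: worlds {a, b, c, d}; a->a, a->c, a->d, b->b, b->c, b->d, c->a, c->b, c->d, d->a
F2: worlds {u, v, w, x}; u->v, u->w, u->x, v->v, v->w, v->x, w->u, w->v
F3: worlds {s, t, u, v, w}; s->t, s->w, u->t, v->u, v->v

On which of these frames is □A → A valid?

none

The schema corresponds to reflexivity: ∀x Rxx.
F1: fails — world c does not see itself.
F2: fails — world u does not see itself.
F3: fails — world s does not see itself.
Valid on no frame.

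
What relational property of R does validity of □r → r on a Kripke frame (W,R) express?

Suppose □r→r is valid. At any x set V(r)={w : Rxw}. Then □r holds at x, so r holds at x, i.e. Rxx.
The converse is a direct semantic check.
Frame condition: ∀x Rxx.

reflexivity: ∀x Rxx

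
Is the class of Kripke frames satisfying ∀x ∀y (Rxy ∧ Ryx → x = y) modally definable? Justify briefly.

Any modally definable frame class is closed under surjective bounded morphisms.
The 8-cycle (worlds a,b,c,d,e,f,g,h with a→b→c→d→e→f→g→h→a) is antisymmetric. Sending even-indexed worlds to s and odd-indexed worlds to t is a surjective bounded morphism onto the two-world frame with s↔t, which is not antisymmetric.
So no modal formula (or set of formulas) defines exactly the antisymmetric frames.

Not modally definable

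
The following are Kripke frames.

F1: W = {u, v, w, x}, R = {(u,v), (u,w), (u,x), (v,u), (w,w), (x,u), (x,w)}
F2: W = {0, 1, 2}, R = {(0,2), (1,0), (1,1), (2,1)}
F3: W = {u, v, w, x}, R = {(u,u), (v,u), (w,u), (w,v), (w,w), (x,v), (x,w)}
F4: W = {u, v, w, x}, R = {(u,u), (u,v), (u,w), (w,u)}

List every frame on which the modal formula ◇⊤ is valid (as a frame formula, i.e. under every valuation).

F1, F2, F3

This is the axiom for seriality; its first-order frame correspondent is ∀x ∃y Rxy.
F1: holds.
F2: holds.
F3: holds.
F4: fails — world v has no successor.
Valid on: F1, F2, F3.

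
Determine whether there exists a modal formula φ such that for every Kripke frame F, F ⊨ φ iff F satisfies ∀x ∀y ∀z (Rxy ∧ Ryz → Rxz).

Yes: it is transitivity, defined by the 4 schema □p → □□p.
Suppose □p→□□p is valid. Take Rxy, Ryz and set V(p)={w : Rxw}. Then □p at x, so □□p at x, so □p at y, so p at z, i.e. Rxz.

Yes, by □p → □□p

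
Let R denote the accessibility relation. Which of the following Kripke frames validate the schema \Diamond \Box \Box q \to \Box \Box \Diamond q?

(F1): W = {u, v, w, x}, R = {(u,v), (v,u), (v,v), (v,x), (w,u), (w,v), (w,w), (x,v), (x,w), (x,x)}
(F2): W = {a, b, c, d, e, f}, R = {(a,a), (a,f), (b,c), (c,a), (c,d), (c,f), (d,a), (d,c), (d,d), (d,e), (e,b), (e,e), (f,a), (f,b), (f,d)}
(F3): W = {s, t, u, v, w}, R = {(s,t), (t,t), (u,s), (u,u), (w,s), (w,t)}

This is the axiom for a generalized confluence (Geach) condition; its first-order frame correspondent is \forall x \forall y \forall z ((xRy \wedge x R^2 z) \to \exists w (y R^2 w \wedge zRw)).
(F1): condition met.
(F2): fails — aRa, aR²b but no w with aR²w and bRw.
(F3): fails — uRs, uR²u but no w* with sR²w* and uRw*.
Valid on: (F1).

(F1)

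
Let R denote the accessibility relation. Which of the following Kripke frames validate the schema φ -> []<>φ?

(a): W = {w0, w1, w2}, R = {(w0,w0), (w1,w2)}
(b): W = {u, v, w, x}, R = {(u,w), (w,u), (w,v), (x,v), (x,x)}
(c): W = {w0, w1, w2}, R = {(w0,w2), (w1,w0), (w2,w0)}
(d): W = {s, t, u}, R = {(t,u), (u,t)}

(d)

This is the axiom for symmetry; its first-order frame correspondent is forall x forall y (Rxy -> Ryx).
(a): fails — Rw1w2 but not Rw2w1.
(b): fails — Rwv but not Rvw.
(c): fails — Rw1w0 but not Rw0w1.
(d): ✓.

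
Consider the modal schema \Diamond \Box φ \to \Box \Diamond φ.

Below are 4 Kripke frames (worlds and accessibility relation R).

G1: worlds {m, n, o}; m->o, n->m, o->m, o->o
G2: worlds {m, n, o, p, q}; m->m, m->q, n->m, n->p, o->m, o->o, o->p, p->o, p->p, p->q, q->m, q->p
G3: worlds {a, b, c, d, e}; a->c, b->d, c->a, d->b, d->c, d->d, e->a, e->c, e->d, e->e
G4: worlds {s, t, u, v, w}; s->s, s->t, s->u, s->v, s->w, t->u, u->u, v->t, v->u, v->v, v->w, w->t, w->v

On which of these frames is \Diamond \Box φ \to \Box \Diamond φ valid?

G1, G2

Frame correspondent (Sahlqvist): \forall x \forall y \forall z (Rxy \wedge Rxz \to \exists w (Ryw \wedge Rzw)) — i.e. convergence.
G1: satisfies the condition.
G2: satisfies the condition.
G3: fails — Rdc and Rdd but c and d have no common successor.
G4: fails — Rsw and Rsu but w and u have no common successor.
Valid on: G1, G2.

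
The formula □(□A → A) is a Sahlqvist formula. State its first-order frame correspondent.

Suppose □(□A→A) is valid. Take Rxy and set V(A)={w : Ryw}. Then at y, □A holds; since □(□A→A) at x, □A→A at y, so A at y, i.e. Ryy.
Conversely, any frame satisfying ∀x ∀y (Rxy → Ryy) validates the schema.
Frame condition: ∀x ∀y (Rxy → Ryy).

shift-reflexivity: ∀x ∀y (Rxy → Ryy)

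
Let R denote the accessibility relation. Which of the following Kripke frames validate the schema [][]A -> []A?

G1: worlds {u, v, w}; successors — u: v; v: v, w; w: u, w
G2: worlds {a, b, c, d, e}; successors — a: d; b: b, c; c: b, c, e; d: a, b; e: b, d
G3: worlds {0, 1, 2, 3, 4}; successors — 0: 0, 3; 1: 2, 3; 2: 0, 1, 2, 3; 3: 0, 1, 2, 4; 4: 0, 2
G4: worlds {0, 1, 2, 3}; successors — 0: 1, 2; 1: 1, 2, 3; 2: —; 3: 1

The schema corresponds to density: forall x forall y (Rxy -> exists z (Rxz & Rzy)).
G1: condition met.
G2: fails — Red but no z with Rez and Rzd.
G3: fails — R34 but no z with R3z and Rz4.
G4: condition met.

G1, G4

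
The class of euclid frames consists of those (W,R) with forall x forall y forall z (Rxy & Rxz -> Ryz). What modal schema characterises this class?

This is the Euclidean property; the standard corresponding axiom is 5: ◇ψ → □◇ψ.
Suppose ◇ψ→□◇ψ is valid. Take Rxy, Rxz and set V(ψ)={y}. Then ◇ψ at x, so □◇ψ at x, so ◇ψ at z, so some w with Rzw has ψ; w=y, i.e. Rzy. By symmetry of the argument, Ryz.

◇ψ → □◇ψ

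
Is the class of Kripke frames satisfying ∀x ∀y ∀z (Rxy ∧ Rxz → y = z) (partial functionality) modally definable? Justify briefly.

Yes: it is partial functionality, defined by the CD schema ◇p → □p.
Suppose ◇p→□p is valid. Take Rxy, Rxz and set V(p)={y}. Then ◇p at x, so □p at x, so p at z, i.e. z=y.

Definable; ◇p → □p defines it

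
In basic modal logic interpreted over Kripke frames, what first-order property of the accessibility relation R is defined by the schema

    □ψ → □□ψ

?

Transitivity

This schema is the 4 axiom.
Its frame correspondent is transitivity — ∀x ∀y ∀z (Rxy ∧ Ryz → Rxz).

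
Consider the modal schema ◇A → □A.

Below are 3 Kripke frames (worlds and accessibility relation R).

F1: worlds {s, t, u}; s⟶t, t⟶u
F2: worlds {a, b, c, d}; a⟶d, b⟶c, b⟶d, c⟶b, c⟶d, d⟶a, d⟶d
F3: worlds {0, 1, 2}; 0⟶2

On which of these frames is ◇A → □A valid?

This is the axiom for partial functionality; its first-order frame correspondent is ∀x ∀y ∀z (Rxy ∧ Rxz → y = z).
F1: holds.
F2: fails — b sees both c and d.
F3: holds.
Valid on: F1, F3.

F1, F3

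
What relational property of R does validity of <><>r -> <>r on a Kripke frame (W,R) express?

transitivity

Equivalently (dual form): □r → □□r.
Suppose □r→□□r is valid. Take Rxy, Ryz and set V(r)={w : Rxw}. Then □r at x, so □□r at x, so □r at y, so r at z, i.e. Rxz.
The converse is a direct semantic check.
Frame condition: forall x forall y forall z (Rxy & Ryz -> Rxz).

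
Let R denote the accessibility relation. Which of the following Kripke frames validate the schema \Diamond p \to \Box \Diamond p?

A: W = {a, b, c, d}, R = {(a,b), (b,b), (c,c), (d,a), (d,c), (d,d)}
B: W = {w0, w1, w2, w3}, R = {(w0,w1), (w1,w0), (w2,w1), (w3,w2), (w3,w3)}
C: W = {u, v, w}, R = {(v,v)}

Frame correspondent (Sahlqvist): \forall x \forall y \forall z (Rxy \wedge Rxz \to Ryz) — i.e. the Euclidean property.
A: fails — Rdc and Rdd but not Rcd.
B: fails — Rw0w1 and Rw0w1 but not Rw1w1.
C: satisfies the condition.

C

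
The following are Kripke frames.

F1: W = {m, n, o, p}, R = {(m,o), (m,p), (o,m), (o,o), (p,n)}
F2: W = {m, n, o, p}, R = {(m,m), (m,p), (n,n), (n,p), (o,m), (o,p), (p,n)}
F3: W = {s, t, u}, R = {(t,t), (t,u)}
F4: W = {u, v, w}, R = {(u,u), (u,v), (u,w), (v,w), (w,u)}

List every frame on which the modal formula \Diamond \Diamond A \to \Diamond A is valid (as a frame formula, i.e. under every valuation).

This is the axiom for transitivity; its first-order frame correspondent is \forall x \forall y \forall z (Rxy \wedge Ryz \to Rxz).
F1: fails — Rom and Rmp but not Rop.
F2: fails — Rop and Rpn but not Ron.
F3: condition met.
F4: fails — Rwu and Ruv but not Rwv.

F3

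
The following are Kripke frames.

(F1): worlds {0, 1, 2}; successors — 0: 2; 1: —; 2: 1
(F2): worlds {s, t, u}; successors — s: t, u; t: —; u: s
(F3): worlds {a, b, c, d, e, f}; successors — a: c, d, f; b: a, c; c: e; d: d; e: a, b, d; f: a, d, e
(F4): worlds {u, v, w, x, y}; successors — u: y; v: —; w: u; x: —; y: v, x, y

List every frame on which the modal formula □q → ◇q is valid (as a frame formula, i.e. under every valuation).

(F3)

Frame correspondent (Sahlqvist): ∀x ∃y Rxy — i.e. seriality.
(F1): fails — world 1 has no successor.
(F2): fails — world t has no successor.
(F3): condition met.
(F4): fails — world v has no successor.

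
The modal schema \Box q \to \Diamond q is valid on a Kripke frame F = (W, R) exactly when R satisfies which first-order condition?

Suppose □q→◇q is valid. At any x set V(q)=W. Then □q at x, so ◇q at x, so x has a successor.

Seriality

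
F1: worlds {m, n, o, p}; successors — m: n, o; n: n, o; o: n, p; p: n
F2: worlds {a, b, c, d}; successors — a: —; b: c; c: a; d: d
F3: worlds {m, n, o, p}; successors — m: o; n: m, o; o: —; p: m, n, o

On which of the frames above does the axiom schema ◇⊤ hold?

The schema corresponds to seriality: ∀x ∃y Rxy.
F1: holds.
F2: fails — world a has no successor.
F3: fails — world o has no successor.
Valid on: F1.

F1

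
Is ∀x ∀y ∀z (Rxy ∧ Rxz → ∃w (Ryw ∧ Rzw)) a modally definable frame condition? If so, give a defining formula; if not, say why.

Yes: it is convergence, defined by the .2 schema ◇□p → □◇p.
Suppose ◇□p→□◇p is valid. Take Rxy, Rxz and set V(p)={w : Ryw}. Then □p at y so ◇□p at x, so □◇p at x, so ◇p at z, giving w with Rzw and Ryw.

Definable; ◇□p → □◇p defines it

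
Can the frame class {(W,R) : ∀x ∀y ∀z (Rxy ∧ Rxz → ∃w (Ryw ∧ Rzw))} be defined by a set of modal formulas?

Yes, by ◇□q → □◇q

Yes: it is convergence, defined by the .2 schema ◇□q → □◇q.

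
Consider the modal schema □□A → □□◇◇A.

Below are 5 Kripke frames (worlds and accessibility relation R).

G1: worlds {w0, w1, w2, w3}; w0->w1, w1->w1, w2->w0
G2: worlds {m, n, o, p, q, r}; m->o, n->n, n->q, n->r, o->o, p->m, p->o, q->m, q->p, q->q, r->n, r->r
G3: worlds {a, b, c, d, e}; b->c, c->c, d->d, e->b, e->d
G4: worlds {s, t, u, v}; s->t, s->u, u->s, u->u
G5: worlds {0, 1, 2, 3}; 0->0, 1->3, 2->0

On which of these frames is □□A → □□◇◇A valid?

The schema corresponds to a generalized confluence (Geach) condition: ∀x ∀z (xR²z → ∃w (xR²w ∧ zR²w)).
G1: condition met.
G2: fails — nR²m but no w with nR²w and mR²w.
G3: condition met.
G4: fails — uR²t but no w with uR²w and tR²w.
G5: condition met.

G1, G3, G5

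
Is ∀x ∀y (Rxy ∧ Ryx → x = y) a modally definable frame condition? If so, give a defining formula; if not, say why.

If a class were modally definable it would be closed under surjective bounded morphisms (Goldblatt–Thomason).
The 8-cycle (worlds 0,1,2,3,4,5,6,7 with 0→1→2→3→4→5→6→7→0) is antisymmetric. Sending even-indexed worlds to a and odd-indexed worlds to b is a surjective bounded morphism onto the two-world frame with a↔b, which is not antisymmetric.
So the class is not modally definable.

Not modally definable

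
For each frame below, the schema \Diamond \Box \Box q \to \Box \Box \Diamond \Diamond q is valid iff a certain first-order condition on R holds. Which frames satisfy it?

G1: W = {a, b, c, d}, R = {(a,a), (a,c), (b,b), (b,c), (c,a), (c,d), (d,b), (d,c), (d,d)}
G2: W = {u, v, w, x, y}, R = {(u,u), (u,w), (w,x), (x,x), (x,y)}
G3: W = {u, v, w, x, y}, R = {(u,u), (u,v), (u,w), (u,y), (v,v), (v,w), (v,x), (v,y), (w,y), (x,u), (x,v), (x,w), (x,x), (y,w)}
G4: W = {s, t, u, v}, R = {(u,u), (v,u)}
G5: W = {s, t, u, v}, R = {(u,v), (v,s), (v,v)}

G1, G4

The schema corresponds to a generalized confluence (Geach) condition: \forall x \forall y \forall z ((xRy \wedge x R^2 z) \to \exists w (y R^2 w \wedge z R^2 w)).
G1: ✓.
G2: fails — wRx, wR²y but no t with xR²t and yR²t.
G3: fails — uRw, uR²y but no t with wR²t and yR²t.
G4: ✓.
G5: fails — uRv, uR²s but no w with vR²w and sR²w.
Valid on: G1, G4.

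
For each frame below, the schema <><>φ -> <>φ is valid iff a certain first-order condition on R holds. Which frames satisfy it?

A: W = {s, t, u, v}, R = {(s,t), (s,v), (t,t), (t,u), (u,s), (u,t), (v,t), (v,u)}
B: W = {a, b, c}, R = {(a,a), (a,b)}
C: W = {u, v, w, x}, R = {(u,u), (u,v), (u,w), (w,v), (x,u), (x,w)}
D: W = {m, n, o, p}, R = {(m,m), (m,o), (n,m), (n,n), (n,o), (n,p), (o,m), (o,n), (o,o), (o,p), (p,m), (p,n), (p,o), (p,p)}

B

This is the axiom for transitivity; its first-order frame correspondent is forall x forall y forall z (Rxy & Ryz -> Rxz).
A: fails — Rut and Rtu but not Ruu.
B: holds.
C: fails — Rxw and Rwv but not Rxv.
D: fails — Rmo and Ron but not Rmn.
Valid on: B.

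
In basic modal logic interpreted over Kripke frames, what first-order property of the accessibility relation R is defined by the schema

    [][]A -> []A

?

Suppose □□A→□A is valid. Take Rxy and set V(A)={w : xR²w}. Then □□A at x, so □A at x, so A at y, i.e. ∃z(Rxz∧Rzy).

density: forall x forall y (Rxy -> exists z (Rxz & Rzy))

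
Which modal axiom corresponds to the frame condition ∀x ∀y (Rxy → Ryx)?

This is symmetry; the standard corresponding axiom is B: p → □◇p.
Suppose p→□◇p is valid. Take Rxy and set V(p)={x}. Then p at x, so □◇p at x, so ◇p at y, so some z with Ryz has p; z=x, i.e. Ryx.

p → □◇p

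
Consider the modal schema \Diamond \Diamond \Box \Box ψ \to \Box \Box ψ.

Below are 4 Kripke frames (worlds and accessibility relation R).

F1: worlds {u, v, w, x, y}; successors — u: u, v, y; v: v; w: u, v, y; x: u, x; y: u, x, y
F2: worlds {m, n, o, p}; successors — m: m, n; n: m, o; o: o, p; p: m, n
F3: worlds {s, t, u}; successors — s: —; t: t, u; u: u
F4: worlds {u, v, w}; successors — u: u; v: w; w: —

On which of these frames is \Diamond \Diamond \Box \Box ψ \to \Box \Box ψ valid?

F4

The schema corresponds to a generalized confluence (Geach) condition: \forall x \forall y \forall z ((x R^2 y \wedge x R^2 z) \to \exists w (y R^2 w \wedge z = w)).
F1: fails — uR²v, uR²u but no t with vR²t and u=t.
F2: fails — nR²m, nR²p but no w with mR²w and p=w.
F3: fails — tR²u, tR²t but no w with uR²w and t=w.
F4: satisfies the condition.
Valid on: F4.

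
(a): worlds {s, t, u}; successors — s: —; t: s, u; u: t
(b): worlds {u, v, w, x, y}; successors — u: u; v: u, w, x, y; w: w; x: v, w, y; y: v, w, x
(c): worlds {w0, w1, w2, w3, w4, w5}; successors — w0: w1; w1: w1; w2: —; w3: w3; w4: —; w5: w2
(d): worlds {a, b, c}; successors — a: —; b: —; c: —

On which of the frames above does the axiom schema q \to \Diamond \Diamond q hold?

(b)

Frame correspondent (Sahlqvist): \forall x \exists w (x = w \wedge x R^2 w) — i.e. a generalized confluence (Geach) condition.
(a): fails — at s but no w with s=w and sR²w.
(b): satisfies the condition.
(c): fails — at w0 but no w with w0=w and w0R²w.
(d): fails — at a but no w with a=w and aR²w.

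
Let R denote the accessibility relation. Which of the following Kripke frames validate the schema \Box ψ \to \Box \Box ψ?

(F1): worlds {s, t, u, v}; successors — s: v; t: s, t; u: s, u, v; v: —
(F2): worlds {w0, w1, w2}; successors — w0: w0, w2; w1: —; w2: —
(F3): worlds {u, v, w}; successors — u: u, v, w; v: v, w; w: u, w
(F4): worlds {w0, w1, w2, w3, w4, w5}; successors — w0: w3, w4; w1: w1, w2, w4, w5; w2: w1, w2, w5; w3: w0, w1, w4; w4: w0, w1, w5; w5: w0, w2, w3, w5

(F2)

The schema corresponds to transitivity: \forall x \forall y \forall z (Rxy \wedge Ryz \to Rxz).
(F1): fails — Rts and Rsv but not Rtv.
(F2): ✓.
(F3): fails — Rwu and Ruv but not Rwv.
(F4): fails — Rw3w1 and Rw1w5 but not Rw3w5.
Valid on: (F2).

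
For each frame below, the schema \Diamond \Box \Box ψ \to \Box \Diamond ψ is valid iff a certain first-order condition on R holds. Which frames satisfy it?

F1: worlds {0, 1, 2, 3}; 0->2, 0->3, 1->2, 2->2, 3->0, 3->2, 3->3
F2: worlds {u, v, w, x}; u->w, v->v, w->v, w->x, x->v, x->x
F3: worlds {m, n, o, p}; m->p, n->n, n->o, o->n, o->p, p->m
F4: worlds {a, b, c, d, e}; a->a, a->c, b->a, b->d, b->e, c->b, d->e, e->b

This is the axiom for a generalized confluence (Geach) condition; its first-order frame correspondent is \forall x \forall y \forall z ((xRy \wedge xRz) \to \exists w (y R^2 w \wedge zRw)).
F1: condition met.
F2: condition met.
F3: fails — mRp, mRp but no w with pR²w and pRw.
F4: fails — aRc, aRc but no w with cR²w and cRw.

F1, F2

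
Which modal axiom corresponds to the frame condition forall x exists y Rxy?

The condition is seriality. The D schema □p → ◇p defines it.
Suppose □p→◇p is valid. At any x set V(p)=W. Then □p at x, so ◇p at x, so x has a successor.

□p → ◇p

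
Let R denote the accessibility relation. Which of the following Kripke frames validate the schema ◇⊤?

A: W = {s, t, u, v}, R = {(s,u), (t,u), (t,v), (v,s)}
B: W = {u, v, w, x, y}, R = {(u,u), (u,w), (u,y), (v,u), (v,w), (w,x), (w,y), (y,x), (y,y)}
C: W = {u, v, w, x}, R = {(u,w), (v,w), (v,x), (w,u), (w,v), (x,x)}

This is the axiom for seriality; its first-order frame correspondent is ∀x ∃y Rxy.
A: fails — world u has no successor.
B: fails — world x has no successor.
C: holds.
Valid on: C.

C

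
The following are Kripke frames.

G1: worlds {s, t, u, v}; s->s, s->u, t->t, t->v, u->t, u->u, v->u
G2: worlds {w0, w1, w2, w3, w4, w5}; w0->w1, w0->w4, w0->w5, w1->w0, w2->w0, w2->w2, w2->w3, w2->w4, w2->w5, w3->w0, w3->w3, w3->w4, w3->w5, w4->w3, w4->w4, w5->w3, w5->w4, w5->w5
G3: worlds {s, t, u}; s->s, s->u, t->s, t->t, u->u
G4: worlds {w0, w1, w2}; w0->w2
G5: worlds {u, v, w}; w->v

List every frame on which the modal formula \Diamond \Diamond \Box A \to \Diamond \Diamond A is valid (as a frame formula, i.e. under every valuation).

The schema corresponds to a generalized confluence (Geach) condition: \forall x \forall y (x R^2 y \to \exists w (yRw \wedge x R^2 w)).
G1: condition met.
G2: fails — w1R²w1 but no w with w1Rw and w1R²w.
G3: condition met.
G4: condition met.
G5: condition met.
Valid on: G1, G3, G4, G5.

G1, G3, G4, G5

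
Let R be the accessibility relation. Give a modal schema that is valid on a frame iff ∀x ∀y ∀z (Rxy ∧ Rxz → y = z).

◇q → □q

A defining formula is ◇q → □q (the CD axiom).
Suppose ◇q→□q is valid. Take Rxy, Rxz and set V(q)={y}. Then ◇q at x, so □q at x, so q at z, i.e. z=y.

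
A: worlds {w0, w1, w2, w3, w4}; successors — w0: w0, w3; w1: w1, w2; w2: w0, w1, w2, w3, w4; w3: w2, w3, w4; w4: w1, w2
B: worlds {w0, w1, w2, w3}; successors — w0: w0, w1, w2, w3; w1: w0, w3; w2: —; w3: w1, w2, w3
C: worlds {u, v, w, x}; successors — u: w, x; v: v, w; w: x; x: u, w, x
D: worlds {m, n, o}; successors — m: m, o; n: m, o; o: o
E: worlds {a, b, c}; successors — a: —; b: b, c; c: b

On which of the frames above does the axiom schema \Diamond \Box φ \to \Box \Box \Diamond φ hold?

This is the axiom for a generalized confluence (Geach) condition; its first-order frame correspondent is \forall x \forall y \forall z ((xRy \wedge x R^2 z) \to \exists w (yRw \wedge zRw)).
A: fails — w0Rw0, w0R²w4 but no w with w0Rw and w4Rw.
B: fails — w0Rw0, w0R²w2 but no w with w0Rw and w2Rw.
C: fails — vRv, vR²w but no t with vRt and wRt.
D: satisfies the condition.
E: satisfies the condition.
Valid on: D, E.

D, E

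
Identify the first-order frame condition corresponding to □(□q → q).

Suppose □(□q→q) is valid. Take Rxy and set V(q)={w : Ryw}. Then at y, □q holds; since □(□q→q) at x, □q→q at y, so q at y, i.e. Ryy.

Shift-reflexivity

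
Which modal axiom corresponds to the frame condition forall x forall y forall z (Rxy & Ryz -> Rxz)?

The condition is transitivity. The 4 schema □p → □□p defines it.
Suppose □p→□□p is valid. Take Rxy, Ryz and set V(p)={w : Rxw}. Then □p at x, so □□p at x, so □p at y, so p at z, i.e. Rxz.

□p → □□p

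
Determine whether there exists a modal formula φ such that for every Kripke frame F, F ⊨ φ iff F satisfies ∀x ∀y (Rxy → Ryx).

Yes, by p → □◇p

This is a Sahlqvist condition; the B axiom p → □◇p defines it.
Suppose p→□◇p is valid. Take Rxy and set V(p)={x}. Then p at x, so □◇p at x, so ◇p at y, so some z with Ryz has p; z=x, i.e. Ryx.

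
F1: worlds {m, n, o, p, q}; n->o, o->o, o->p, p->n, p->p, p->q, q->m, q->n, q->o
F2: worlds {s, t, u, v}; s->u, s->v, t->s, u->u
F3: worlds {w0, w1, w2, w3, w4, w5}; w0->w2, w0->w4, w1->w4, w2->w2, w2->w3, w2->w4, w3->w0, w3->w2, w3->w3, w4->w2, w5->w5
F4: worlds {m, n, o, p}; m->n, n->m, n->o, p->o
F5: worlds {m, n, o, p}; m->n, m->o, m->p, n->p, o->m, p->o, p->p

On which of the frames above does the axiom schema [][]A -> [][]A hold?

F1, F2, F3, F4, F5

Frame correspondent (Sahlqvist): forall x forall z (x R^2 z -> exists w (x R^2 w & z = w)) — i.e. a generalized confluence (Geach) condition.
F1: condition met.
F2: condition met.
F3: condition met.
F4: condition met.
F5: condition met.
Valid on: F1, F2, F3, F4, F5.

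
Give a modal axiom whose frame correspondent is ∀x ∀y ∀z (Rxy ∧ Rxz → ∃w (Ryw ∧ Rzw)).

◇□s → □◇s

This is convergence; the standard corresponding axiom is .2: ◇□s → □◇s.
Suppose ◇□s→□◇s is valid. Take Rxy, Rxz and set V(s)={w : Ryw}. Then □s at y so ◇□s at x, so □◇s at x, so ◇s at z, giving w with Rzw and Ryw.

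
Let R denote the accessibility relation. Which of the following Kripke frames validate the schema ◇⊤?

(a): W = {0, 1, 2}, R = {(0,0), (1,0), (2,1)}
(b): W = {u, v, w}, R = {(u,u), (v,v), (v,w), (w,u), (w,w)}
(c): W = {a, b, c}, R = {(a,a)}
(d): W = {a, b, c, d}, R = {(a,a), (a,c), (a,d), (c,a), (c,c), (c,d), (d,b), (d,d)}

Frame correspondent (Sahlqvist): ∀x ∃y Rxy — i.e. seriality.
(a): holds.
(b): holds.
(c): fails — world b has no successor.
(d): fails — world b has no successor.
Valid on: (a), (b).

(a), (b)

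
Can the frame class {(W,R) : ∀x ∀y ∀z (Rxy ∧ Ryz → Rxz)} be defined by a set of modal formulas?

The condition is transitivity. A defining modal formula is □q → □□q.

Yes — defined by □q → □□q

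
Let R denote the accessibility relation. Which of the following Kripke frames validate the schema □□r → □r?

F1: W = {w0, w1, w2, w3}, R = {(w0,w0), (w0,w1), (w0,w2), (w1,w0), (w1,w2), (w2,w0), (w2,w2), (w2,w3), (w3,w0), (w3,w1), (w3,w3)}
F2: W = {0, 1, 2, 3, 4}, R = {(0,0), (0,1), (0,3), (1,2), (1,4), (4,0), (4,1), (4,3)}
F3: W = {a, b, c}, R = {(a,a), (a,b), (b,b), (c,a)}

The schema corresponds to density: ∀x ∀y (Rxy → ∃z (Rxz ∧ Rzy)).
F1: satisfies the condition.
F2: fails — R12 but no z with R1z and Rz2.
F3: satisfies the condition.

F1, F3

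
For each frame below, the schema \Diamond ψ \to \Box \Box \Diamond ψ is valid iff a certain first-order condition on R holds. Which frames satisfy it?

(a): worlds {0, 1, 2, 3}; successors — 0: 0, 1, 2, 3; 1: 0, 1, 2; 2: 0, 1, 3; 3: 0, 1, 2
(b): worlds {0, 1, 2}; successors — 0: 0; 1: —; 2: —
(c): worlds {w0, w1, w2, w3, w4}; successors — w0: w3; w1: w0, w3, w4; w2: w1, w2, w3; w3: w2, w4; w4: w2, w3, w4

(b)

The schema corresponds to a generalized confluence (Geach) condition: \forall x \forall y \forall z ((xRy \wedge x R^2 z) \to \exists w (y = w \wedge zRw)).
(a): fails — 0R2, 0R²2 but no w with 2=w and 2Rw.
(b): holds.
(c): fails — w1Rw0, w1R²w2 but no w with w0=w and w2Rw.
Valid on: (b).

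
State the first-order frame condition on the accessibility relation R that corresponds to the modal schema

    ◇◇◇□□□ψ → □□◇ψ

∀x ∀y ∀z ((xR³y ∧ xR²z) → ∃w (yR³w ∧ zRw))

This is a Sahlqvist (Geach-type) schema ◇^3□^3ψ → □^2◇^1ψ.
First-order correspondent: ∀x ∀y ∀z ((xR³y ∧ xR²z) → ∃w (yR³w ∧ zRw)).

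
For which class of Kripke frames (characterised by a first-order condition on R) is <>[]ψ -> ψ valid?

symmetry: forall x forall y (Rxy -> Ryx)

This schema is equivalent to the B axiom ψ → □◇ψ.
Its frame correspondent is symmetry — forall x forall y (Rxy -> Ryx).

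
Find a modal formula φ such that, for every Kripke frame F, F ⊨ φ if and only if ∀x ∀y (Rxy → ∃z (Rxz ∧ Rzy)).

This is density; the standard corresponding axiom is C4: □□p → □p.
Suppose □□p→□p is valid. Take Rxy and set V(p)={w : xR²w}. Then □□p at x, so □p at x, so p at y, i.e. ∃z(Rxz∧Rzy).

□□p → □p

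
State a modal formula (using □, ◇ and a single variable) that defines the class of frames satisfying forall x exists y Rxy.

□r → ◇r

A defining formula is □r → ◇r (the D axiom).
Suppose □r→◇r is valid. At any x set V(r)=W. Then □r at x, so ◇r at x, so x has a successor.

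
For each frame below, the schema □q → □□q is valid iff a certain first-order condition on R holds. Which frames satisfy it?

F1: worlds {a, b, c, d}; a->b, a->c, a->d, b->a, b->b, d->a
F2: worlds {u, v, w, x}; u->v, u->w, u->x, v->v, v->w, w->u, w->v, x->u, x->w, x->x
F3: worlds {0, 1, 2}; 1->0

This is the axiom for transitivity; its first-order frame correspondent is ∀x ∀y ∀z (Rxy ∧ Ryz → Rxz).
F1: fails — Rab and Rba but not Raa.
F2: fails — Rxw and Rwv but not Rxv.
F3: holds.

F3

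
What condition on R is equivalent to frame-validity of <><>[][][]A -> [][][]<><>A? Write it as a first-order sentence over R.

This is a Sahlqvist (Geach-type) schema ◇^2□^3A → □^3◇^2A.
Minimal-valuation argument: fix x; take any y with xR^2y and any z with xR^3z. Set V(A) to the set of worlds R-reachable from y in exactly 3 steps. Then □^3A holds at y, so the antecedent holds at x; validity forces ◇^2A at z, giving a w with zR^2w and yR^3w.
First-order correspondent: forall x forall y forall z ((x R^2 y & x R^3 z) -> exists w (y R^3 w & z R^2 w)).

forall x forall y forall z ((x R^2 y & x R^3 z) -> exists w (y R^3 w & z R^2 w))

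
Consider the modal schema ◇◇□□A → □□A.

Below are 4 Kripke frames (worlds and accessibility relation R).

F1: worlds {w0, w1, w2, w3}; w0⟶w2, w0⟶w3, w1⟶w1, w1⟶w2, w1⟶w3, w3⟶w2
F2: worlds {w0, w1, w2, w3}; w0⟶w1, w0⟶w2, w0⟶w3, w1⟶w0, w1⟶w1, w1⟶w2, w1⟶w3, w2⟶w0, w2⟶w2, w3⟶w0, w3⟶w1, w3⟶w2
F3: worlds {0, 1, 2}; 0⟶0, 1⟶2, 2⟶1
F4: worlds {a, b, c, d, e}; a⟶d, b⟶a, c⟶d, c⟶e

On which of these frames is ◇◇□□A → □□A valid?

F2, F3

The schema corresponds to a generalized confluence (Geach) condition: ∀x ∀y ∀z ((xR²y ∧ xR²z) → ∃w (yR²w ∧ z = w)).
F1: fails — w0R²w2, w0R²w2 but no w with w2R²w and w2=w.
F2: satisfies the condition.
F3: satisfies the condition.
F4: fails — bR²d, bR²d but no w with dR²w and d=w.
Valid on: F2, F3.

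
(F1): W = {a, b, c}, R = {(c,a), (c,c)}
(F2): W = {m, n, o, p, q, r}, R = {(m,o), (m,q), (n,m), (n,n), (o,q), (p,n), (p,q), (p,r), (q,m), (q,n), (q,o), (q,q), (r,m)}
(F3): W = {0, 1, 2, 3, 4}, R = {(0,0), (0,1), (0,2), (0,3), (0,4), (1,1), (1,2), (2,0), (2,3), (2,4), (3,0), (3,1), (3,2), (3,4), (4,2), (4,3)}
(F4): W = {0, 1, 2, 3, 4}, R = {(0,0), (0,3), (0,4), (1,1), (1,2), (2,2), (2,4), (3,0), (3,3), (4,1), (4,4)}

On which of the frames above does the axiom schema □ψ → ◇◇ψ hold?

(F3), (F4)

Frame correspondent (Sahlqvist): ∀x ∃w (xRw ∧ xR²w) — i.e. a generalized confluence (Geach) condition.
(F1): fails — at a but no w with aRw and aR²w.
(F2): fails — at r but no w with rRw and rR²w.
(F3): ✓.
(F4): ✓.
Valid on: (F3), (F4).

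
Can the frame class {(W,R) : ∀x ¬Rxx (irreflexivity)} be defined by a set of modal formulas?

No — not modally definable

Modal frame validity is preserved under surjective bounded morphisms.
The 4-cycle (worlds 0,1,2,3 with 0→1→2→3→0) is irreflexive, and the map sending every world to a single reflexive point • is a surjective bounded morphism (forth: every edge maps to (•,•); back: every world has a successor). So any modal formula valid on the 4-cycle is also valid on the reflexive point, which is not irreflexive.
So no modal formula (or set of formulas) defines exactly the irreflexive frames.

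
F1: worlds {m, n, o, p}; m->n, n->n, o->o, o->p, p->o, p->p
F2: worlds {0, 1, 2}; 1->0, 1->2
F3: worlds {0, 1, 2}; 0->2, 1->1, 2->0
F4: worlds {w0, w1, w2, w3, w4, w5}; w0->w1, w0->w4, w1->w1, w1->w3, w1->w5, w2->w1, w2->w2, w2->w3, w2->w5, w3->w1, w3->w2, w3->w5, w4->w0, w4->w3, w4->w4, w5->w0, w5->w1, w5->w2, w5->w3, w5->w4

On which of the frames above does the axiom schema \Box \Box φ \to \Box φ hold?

F1, F4

Frame correspondent (Sahlqvist): \forall x \forall y (Rxy \to \exists z (Rxz \wedge Rzy)) — i.e. density.
F1: condition met.
F2: fails — R12 but no z with R1z and Rz2.
F3: fails — R20 but no z with R2z and Rz0.
F4: condition met.
Valid on: F1, F4.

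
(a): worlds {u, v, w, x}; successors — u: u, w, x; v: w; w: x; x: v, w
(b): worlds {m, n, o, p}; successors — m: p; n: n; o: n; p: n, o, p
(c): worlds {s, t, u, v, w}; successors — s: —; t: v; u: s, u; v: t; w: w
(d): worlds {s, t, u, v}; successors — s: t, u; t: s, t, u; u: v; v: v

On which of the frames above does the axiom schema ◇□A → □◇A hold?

The schema corresponds to convergence: ∀x ∀y ∀z (Rxy ∧ Rxz → ∃w (Ryw ∧ Rzw)).
(a): fails — Ruw and Rux but w and x have no common successor.
(b): condition met.
(c): fails — Ruu and Rus but u and s have no common successor.
(d): fails — Rsu and Rst but u and t have no common successor.
Valid on: (b).

(b)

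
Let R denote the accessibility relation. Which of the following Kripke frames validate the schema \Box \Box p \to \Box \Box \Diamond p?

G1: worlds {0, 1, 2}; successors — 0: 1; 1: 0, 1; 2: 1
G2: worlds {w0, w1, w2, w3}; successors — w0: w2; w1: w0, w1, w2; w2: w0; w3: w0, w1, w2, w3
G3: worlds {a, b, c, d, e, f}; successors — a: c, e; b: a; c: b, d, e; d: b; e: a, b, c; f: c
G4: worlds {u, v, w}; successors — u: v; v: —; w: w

The schema corresponds to a generalized confluence (Geach) condition: \forall x \forall z (x R^2 z \to \exists w (x R^2 w \wedge zRw)).
G1: condition met.
G2: fails — w0R²w0 but no w with w0R²w and w0Rw.
G3: fails — dR²a but no w with dR²w and aRw.
G4: condition met.
Valid on: G1, G4.

G1, G4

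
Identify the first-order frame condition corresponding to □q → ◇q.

Suppose □q→◇q is valid. At any x set V(q)=W. Then □q at x, so ◇q at x, so x has a successor.

seriality: ∀x ∃y Rxy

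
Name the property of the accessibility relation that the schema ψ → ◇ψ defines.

Replacing ψ by ¬ψ and contraposing gives the equivalent schema □ψ → ψ.
Suppose □ψ→ψ is valid. At any x set V(ψ)={w : Rxw}. Then □ψ holds at x, so ψ holds at x, i.e. Rxx.

reflexivity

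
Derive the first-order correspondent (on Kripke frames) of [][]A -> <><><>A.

forall x exists w (x R^2 w & x R^3 w)

This is a Sahlqvist (Geach-type) schema ◇^0□^2A → □^0◇^3A.
First-order correspondent: forall x exists w (x R^2 w & x R^3 w).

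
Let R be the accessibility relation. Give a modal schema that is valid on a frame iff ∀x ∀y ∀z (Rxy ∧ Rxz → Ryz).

The condition is the Euclidean property. The 5 schema ◇ψ → □◇ψ defines it.

◇ψ → □◇ψ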